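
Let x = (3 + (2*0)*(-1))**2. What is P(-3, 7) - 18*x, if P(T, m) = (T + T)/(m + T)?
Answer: -327/2 ≈ -163.50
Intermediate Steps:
P(T, m) = 2*T/(T + m) (P(T, m) = (2*T)/(T + m) = 2*T/(T + m))
x = 9 (x = (3 + 0*(-1))**2 = (3 + 0)**2 = 3**2 = 9)
P(-3, 7) - 18*x = 2*(-3)/(-3 + 7) - 18*9 = 2*(-3)/4 - 162 = 2*(-3)*(1/4) - 162 = -3/2 - 162 = -327/2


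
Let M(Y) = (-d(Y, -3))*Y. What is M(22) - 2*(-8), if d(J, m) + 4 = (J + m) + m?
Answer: -248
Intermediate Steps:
d(J, m) = -4 + J + 2*m (d(J, m) = -4 + ((J + m) + m) = -4 + (J + 2*m) = -4 + J + 2*m)
M(Y) = Y*(10 - Y) (M(Y) = (-(-4 + Y + 2*(-3)))*Y = (-(-4 + Y - 6))*Y = (-(-10 + Y))*Y = (10 - Y)*Y = Y*(10 - Y))
M(22) - 2*(-8) = 22*(10 - 1*22) - 2*(-8) = 22*(10 - 22) + 16 = 22*(-12) + 16 = -264 + 16 = -248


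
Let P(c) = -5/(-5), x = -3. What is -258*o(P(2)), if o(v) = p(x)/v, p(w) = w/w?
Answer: -258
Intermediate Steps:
p(w) = 1
P(c) = 1 (P(c) = -5*(-1/5) = 1)
o(v) = 1/v
-258*o(P(2)) = -258/1 = -258*1 = -258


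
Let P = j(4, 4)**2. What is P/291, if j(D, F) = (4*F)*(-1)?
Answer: 256/291 ≈ 0.87973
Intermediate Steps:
j(D, F) = -4*F
P = 256 (P = (-4*4)**2 = (-16)**2 = 256)
P/291 = 256/291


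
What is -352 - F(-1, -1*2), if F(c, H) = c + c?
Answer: -350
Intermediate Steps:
F(c, H) = 2*c
-352 - F(-1, -1*2) = -352 - 2*(-1) = -352 - 1*(-2) = -352 + 2 = -350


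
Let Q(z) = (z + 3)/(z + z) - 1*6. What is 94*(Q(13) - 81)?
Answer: -105562/13 ≈ -8120.2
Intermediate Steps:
Q(z) = -6 + (3 + z)/(2*z) (Q(z) = (3 + z)/((2*z)) - 6 = (3 + z)*(1/(2*z)) - 6 = (3 + z)/(2*z) - 6 = -6 + (3 + z)/(2*z))
94*(Q(13) - 81) = 94*((½)*(3 - 11*13)/13 - 81) = 94*((½)*(1/13)*(3 - 143) - 81) = 94*((½)*(1/13)*(-140) - 81) = 94*(-70/13 - 81) = 94*(-1123/13) = -105562/13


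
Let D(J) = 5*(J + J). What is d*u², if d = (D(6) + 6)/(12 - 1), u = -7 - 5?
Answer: 864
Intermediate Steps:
u = -12
D(J) = 10*J (D(J) = 5*(2*J) = 10*J)
d = 6 (d = (10*6 + 6)/(12 - 1) = (60 + 6)/11 = 66*(1/11) = 6)
d*u² = 6*(-12)² = 6*144 = 864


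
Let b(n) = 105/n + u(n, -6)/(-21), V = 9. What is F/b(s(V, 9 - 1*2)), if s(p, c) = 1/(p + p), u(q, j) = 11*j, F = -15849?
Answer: -110943/13252 ≈ -8.3718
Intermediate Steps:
s(p, c) = 1/(2*p)
b(n) = 22/7 + 105/n (b(n) = 105/n + (11*(-6))/(-21) = 105/n - 66*(-1/21) = 105/n + 22/7 = 22/7 + 105/n)
F/b(s(V, 9 - 1*2)) = -15849/(22/7 + 105/(((½)/9))) = -15849/(22/7 + 105/(((½)*(⅑)))) = -15849/(22/7 + 105/(1/18)) = -15849/(22/7 + 105*18) = -15849/(22/7 + 1890) = -15849/13252/7 = -15849*7/13252 = -110943/13252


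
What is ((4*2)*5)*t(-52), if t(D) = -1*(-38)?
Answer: 1520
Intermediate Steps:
t(D) = 38
((4*2)*5)*t(-52) = ((4*2)*5)*38 = (8*5)*38 = 40*38 = 1520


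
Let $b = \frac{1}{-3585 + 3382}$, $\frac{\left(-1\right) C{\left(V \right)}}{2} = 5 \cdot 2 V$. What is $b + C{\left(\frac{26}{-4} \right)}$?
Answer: $\frac{26389}{203} \approx 130.0$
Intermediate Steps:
$C{\left(V \right)} = - 20 V$ ($C{\left(V \right)} = - 2 \cdot 5 \cdot 2 V = - 2 \cdot 10 V = - 20 V$)
$b = - \frac{1}{203}$ ($b = \frac{1}{-203} = - \frac{1}{203} \approx -0.0049261$)
$b + C{\left(\frac{26}{-4} \right)} = - \frac{1}{203} - 20 \frac{26}{-4} = - \frac{1}{203} - 20 \cdot 26 \left(- \frac{1}{4}\right) = - \frac{1}{203} - -130 = - \frac{1}{203} + 130 = \frac{26389}{203}$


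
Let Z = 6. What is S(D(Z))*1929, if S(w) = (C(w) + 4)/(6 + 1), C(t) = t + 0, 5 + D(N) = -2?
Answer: -5787/7 ≈ -826.71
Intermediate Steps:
D(N) = -7 (D(N) = -5 - 2 = -7)
C(t) = t
S(w) = 4/7 + w/7 (S(w) = (w + 4)/(6 + 1) = (4 + w)/7 = (4 + w)*(⅐) = 4/7 + w/7)
S(D(Z))*1929 = (4/7 + (⅐)*(-7))*1929 = (4/7 - 1)*1929 = -3/7*1929 = -5787/7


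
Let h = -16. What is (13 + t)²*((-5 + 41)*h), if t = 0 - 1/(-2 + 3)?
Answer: -82944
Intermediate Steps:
t = -1 (t = 0 - 1/1 = 0 - 1*1 = 0 - 1 = -1)
(13 + t)²*((-5 + 41)*h) = (13 - 1)²*((-5 + 41)*(-16)) = 12²*(36*(-16)) = 144*(-576) = -82944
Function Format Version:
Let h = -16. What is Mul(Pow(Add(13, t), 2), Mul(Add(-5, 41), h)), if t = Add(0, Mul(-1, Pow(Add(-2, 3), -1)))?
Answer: -82944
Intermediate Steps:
t = -1 (t = Add(0, Mul(-1, Pow(1, -1))) = Add(0, Mul(-1, 1)) = Add(0, -1) = -1)
Mul(Pow(Add(13, t), 2), Mul(Add(-5, 41), h)) = Mul(Pow(Add(13, -1), 2), Mul(Add(-5, 41), -16)) = Mul(Pow(12, 2), Mul(36, -16)) = Mul(144, -576) = -82944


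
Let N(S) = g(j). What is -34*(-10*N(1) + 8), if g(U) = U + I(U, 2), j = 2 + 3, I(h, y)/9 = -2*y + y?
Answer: -4692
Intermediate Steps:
I(h, y) = -9*y (I(h, y) = 9*(-2*y + y) = 9*(-y) = -9*y)
j = 5
g(U) = -18 + U (g(U) = U - 9*2 = U - 18 = -18 + U)
N(S) = -13 (N(S) = -18 + 5 = -13)
-34*(-10*N(1) + 8) = -34*(-10*(-13) + 8) = -34*(130 + 8) = -34*138 = -4692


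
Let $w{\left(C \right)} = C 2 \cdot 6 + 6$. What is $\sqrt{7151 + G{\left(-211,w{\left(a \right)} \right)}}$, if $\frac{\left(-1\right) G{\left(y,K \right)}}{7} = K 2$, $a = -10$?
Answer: $\sqrt{8747} \approx 93.525$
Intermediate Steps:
$w{\left(C \right)} = 6 + 12 C$ ($w{\left(C \right)} = 2 C 6 + 6 = 12 C + 6 = 6 + 12 C$)
$G{\left(y,K \right)} = - 14 K$ ($G{\left(y,K \right)} = - 7 K 2 = - 7 \cdot 2 K = - 14 K$)
$\sqrt{7151 + G{\left(-211,w{\left(a \right)} \right)}} = \sqrt{7151 - 14 \left(6 + 12 \left(-10\right)\right)} = \sqrt{7151 - 14 \left(6 - 120\right)} = \sqrt{7151 - -1596} = \sqrt{7151 + 1596} = \sqrt{8747}$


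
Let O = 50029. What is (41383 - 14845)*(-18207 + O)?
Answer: 844492236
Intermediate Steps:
(41383 - 14845)*(-18207 + O) = (41383 - 14845)*(-18207 + 50029) = 26538*31822 = 844492236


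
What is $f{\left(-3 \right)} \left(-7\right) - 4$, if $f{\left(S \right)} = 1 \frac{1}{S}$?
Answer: $- \frac{5}{3} \approx -1.6667$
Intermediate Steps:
$f{\left(S \right)} = \frac{1}{S}$
$f{\left(-3 \right)} \left(-7\right) - 4 = \frac{1}{-3} \left(-7\right) - 4 = \left(- \frac{1}{3}\right) \left(-7\right) - 4 = \frac{7}{3} - 4 = - \frac{5}{3}$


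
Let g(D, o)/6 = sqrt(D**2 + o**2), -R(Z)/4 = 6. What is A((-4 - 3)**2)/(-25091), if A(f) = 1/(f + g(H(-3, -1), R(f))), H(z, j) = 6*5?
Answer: 49/1272991885 - 36*sqrt(41)/1272991885 ≈ -1.4259e-7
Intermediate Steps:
H(z, j) = 30
R(Z) = -24 (R(Z) = -4*6 = -24)
g(D, o) = 6*sqrt(D**2 + o**2)
A(f) = 1/(f + 36*sqrt(41)) (A(f) = 1/(f + 6*sqrt(30**2 + (-24)**2)) = 1/(f + 6*sqrt(900 + 576)) = 1/(f + 6*sqrt(1476)) = 1/(f + 6*(6*sqrt(41))) = 1/(f + 36*sqrt(41)))
A((-4 - 3)**2)/(-25091) = 1/(((-4 - 3)**2 + 36*sqrt(41))*(-25091)) = -1/25091/((-7)**2 + 36*sqrt(41)) = -1/25091/(49 + 36*sqrt(41)) = -1/(25091*(49 + 36*sqrt(41)))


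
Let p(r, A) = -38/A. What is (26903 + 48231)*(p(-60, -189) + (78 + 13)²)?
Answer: 117595754698/189 ≈ 6.2220e+8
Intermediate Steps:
p(r, A) = -38/A
(26903 + 48231)*(p(-60, -189) + (78 + 13)²) = (26903 + 48231)*(-38/(-189) + (78 + 13)²) = 75134*(-38*(-1/189) + 91²) = 75134*(38/189 + 8281) = 75134*(1565147/189) = 117595754698/189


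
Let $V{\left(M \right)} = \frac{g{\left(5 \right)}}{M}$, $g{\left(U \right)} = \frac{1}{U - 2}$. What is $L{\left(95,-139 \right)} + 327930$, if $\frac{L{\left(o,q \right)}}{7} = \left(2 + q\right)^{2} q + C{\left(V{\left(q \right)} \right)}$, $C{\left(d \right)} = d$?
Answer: $- \frac{7478606026}{417} \approx -1.7934 \cdot 10^{7}$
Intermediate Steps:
$g{\left(U \right)} = \frac{1}{-2 + U}$
$V{\left(M \right)} = \frac{1}{3 M}$ ($V{\left(M \right)} = \frac{1}{\left(-2 + 5\right) M} = \frac{1}{3 M}$)
$L{\left(o,q \right)} = \frac{7}{3 q} + 7 q \left(2 + q\right)^{2}$ ($L{\left(o,q \right)} = 7 \left(\left(2 + q\right)^{2} q + \frac{1}{3 q}\right) = 7 \left(q \left(2 + q\right)^{2} + \frac{1}{3 q}\right) = 7 \left(\frac{1}{3 q} + q \left(2 + q\right)^{2}\right) = \frac{7}{3 q} + 7 q \left(2 + q\right)^{2}$)
$L{\left(95,-139 \right)} + 327930 = \left(\frac{7}{3 \left(-139\right)} + 7 \left(-139\right) \left(2 - 139\right)^{2}\right) + 327930 = \left(\frac{7}{3} \left(- \frac{1}{139}\right) + 7 \left(-139\right) \left(-137\right)^{2}\right) + 327930 = \left(- \frac{7}{417} + 7 \left(-139\right) 18769\right) + 327930 = \left(- \frac{7}{417} - 18262237\right) + 327930 = - \frac{7615352836}{417} + 327930 = - \frac{7478606026}{417}$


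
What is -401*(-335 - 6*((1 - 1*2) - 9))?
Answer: 110275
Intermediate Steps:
-401*(-335 - 6*((1 - 1*2) - 9)) = -401*(-335 - 6*((1 - 2) - 9)) = -401*(-335 - 6*(-1 - 9)) = -401*(-335 - 6*(-10)) = -401*(-335 + 60) = -401*(-275) = 110275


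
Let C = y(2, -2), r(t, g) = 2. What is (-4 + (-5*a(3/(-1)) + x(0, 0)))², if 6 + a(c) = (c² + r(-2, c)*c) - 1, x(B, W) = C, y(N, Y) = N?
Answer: 324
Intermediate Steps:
C = 2
x(B, W) = 2
a(c) = -7 + c² + 2*c (a(c) = -6 + ((c² + 2*c) - 1) = -6 + (-1 + c² + 2*c) = -7 + c² + 2*c)
(-4 + (-5*a(3/(-1)) + x(0, 0)))² = (-4 + (-5*(-7 + (3/(-1))² + 2*(3/(-1))) + 2))² = (-4 + (-5*(-7 + (3*(-1))² + 2*(3*(-1))) + 2))² = (-4 + (-5*(-7 + (-3)² + 2*(-3)) + 2))² = (-4 + (-5*(-7 + 9 - 6) + 2))² = (-4 + (-5*(-4) + 2))² = (-4 + (20 + 2))² = (-4 + 22)² = 18² = 324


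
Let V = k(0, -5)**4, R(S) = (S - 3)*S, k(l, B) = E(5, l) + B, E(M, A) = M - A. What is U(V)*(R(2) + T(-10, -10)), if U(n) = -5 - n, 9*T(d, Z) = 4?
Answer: 70/9 ≈ 7.7778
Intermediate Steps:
T(d, Z) = 4/9 (T(d, Z) = (1/9)*4 = 4/9)
k(l, B) = 5 + B - l (k(l, B) = (5 - l) + B = 5 + B - l)
R(S) = S*(-3 + S) (R(S) = (-3 + S)*S = S*(-3 + S))
V = 0 (V = (5 - 5 - 1*0)**4 = (5 - 5 + 0)**4 = 0**4 = 0)
U(V)*(R(2) + T(-10, -10)) = (-5 - 1*0)*(2*(-3 + 2) + 4/9) = (-5 + 0)*(2*(-1) + 4/9) = -5*(-2 + 4/9) = -5*(-14/9) = 70/9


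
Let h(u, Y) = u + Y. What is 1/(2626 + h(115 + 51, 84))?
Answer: 1/2876 ≈ 0.00034771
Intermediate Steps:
h(u, Y) = Y + u
1/(2626 + h(115 + 51, 84)) = 1/(2626 + (84 + (115 + 51))) = 1/(2626 + (84 + 166)) = 1/(2626 + 250) = 1/2876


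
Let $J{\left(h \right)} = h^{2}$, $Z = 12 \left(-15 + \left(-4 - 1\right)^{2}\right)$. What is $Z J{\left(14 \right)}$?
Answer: $23520$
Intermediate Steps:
$Z = 120$ ($Z = 12 \left(-15 + \left(-5\right)^{2}\right) = 12 \left(-15 + 25\right) = 12 \cdot 10 = 120$)
$Z J{\left(14 \right)} = 120 \cdot 14^{2} = 120 \cdot 196 = 23520$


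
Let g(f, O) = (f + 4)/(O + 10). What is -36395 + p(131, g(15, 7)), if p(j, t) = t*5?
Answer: -618620/17 ≈ -36389.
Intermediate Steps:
g(f, O) = (4 + f)/(10 + O)
p(j, t) = 5*t
-36395 + p(131, g(15, 7)) = -36395 + 5*((4 + 15)/(10 + 7)) = -36395 + 5*(19/17) = -36395 + 95/17 = -618620/17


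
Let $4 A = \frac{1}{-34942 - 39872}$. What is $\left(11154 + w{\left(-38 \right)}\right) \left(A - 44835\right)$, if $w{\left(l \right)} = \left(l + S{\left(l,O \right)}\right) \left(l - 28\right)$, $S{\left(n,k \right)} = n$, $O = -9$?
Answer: $- \frac{36159199740895}{49876} \approx -7.2498 \cdot 10^{8}$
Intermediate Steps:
$A = - \frac{1}{299256}$ ($A = \frac{1}{4 \left(-34942 - 39872\right)} = \frac{1}{4 \left(-74814\right)} = \frac{1}{4} \left(- \frac{1}{74814}\right) = - \frac{1}{299256} \approx -3.3416 \cdot 10^{-6}$)
$w{\left(l \right)} = 2 l \left(-28 + l\right)$ ($w{\left(l \right)} = \left(l + l\right) \left(l - 28\right) = 2 l \left(-28 + l\right)$)
$\left(11154 + w{\left(-38 \right)}\right) \left(A - 44835\right) = \left(11154 + 2 \left(-38\right) \left(-28 - 38\right)\right) \left(- \frac{1}{299256} - 44835\right) = \left(11154 + 2 \left(-38\right) \left(-66\right)\right) \left(- \frac{13417142761}{299256}\right) = \left(11154 + 5016\right) \left(- \frac{13417142761}{299256}\right) = 16170 \left(- \frac{13417142761}{299256}\right) = - \frac{36159199740895}{49876}$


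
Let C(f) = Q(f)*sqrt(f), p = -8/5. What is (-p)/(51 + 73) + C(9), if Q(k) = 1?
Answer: 467/155 ≈ 3.0129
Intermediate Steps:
p = -8/5 (p = -8*1/5 = -8/5 ≈ -1.6000)
C(f) = sqrt(f) (C(f) = 1*sqrt(f) = sqrt(f))
(-p)/(51 + 73) + C(9) = (-1*(-8/5))/(51 + 73) + sqrt(9) = (8/5)/124 + 3 = (8/5)*(1/124) + 3 = 2/155 + 3 = 467/155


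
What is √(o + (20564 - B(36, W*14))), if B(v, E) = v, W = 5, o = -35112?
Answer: 2*I*√3646 ≈ 120.76*I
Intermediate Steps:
√(o + (20564 - B(36, W*14))) = √(-35112 + (20564 - 1*36)) = √(-35112 + (20564 - 36)) = √(-35112 + 20528) = √(-14584) = 2*I*√3646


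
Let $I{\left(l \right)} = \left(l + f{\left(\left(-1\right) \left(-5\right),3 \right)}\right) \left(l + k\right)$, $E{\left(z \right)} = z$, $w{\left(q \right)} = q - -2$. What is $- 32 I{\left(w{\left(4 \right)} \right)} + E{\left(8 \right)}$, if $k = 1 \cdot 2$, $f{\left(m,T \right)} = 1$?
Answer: $-1784$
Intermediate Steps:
$w{\left(q \right)} = 2 + q$ ($w{\left(q \right)} = q + 2 = 2 + q$)
$k = 2$
$I{\left(l \right)} = \left(1 + l\right) \left(2 + l\right)$ ($I{\left(l \right)} = \left(l + 1\right) \left(l + 2\right) = \left(1 + l\right) \left(2 + l\right)$)
$- 32 I{\left(w{\left(4 \right)} \right)} + E{\left(8 \right)} = - 32 \left(2 + \left(2 + 4\right)^{2} + 3 \left(2 + 4\right)\right) + 8 = - 32 \left(2 + 6^{2} + 3 \cdot 6\right) + 8 = - 32 \left(2 + 36 + 18\right) + 8 = \left(-32\right) 56 + 8 = -1792 + 8 = -1784$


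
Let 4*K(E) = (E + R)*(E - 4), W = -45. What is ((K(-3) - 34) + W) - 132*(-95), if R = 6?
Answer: 49823/4 ≈ 12456.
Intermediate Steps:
K(E) = (-4 + E)*(6 + E)/4 (K(E) = ((E + 6)*(E - 4))/4 = ((6 + E)*(-4 + E))/4 = ((-4 + E)*(6 + E))/4 = (-4 + E)*(6 + E)/4)
((K(-3) - 34) + W) - 132*(-95) = (((-6 + (½)*(-3) + (¼)*(-3)²) - 34) - 45) - 132*(-95) = (((-6 - 3/2 + (¼)*9) - 34) - 45) + 12540 = (((-6 - 3/2 + 9/4) - 34) - 45) + 12540 = ((-21/4 - 34) - 45) + 12540 = (-157/4 - 45) + 12540 = -337/4 + 12540 = 49823/4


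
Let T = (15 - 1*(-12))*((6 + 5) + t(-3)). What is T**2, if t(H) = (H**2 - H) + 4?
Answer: 531441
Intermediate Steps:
t(H) = 4 + H**2 - H
T = 729 (T = (15 - 1*(-12))*((6 + 5) + (4 + (-3)**2 - 1*(-3))) = (15 + 12)*(11 + (4 + 9 + 3)) = 27*(11 + 16) = 27*27 = 729)
T**2 = 729**2 = 531441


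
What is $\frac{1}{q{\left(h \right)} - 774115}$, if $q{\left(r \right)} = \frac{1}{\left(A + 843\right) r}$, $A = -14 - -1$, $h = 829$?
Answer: $- \frac{688070}{532645308049} \approx -1.2918 \cdot 10^{-6}$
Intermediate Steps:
$A = -13$ ($A = -14 + 1 = -13$)
$q{\left(r \right)} = \frac{1}{830 r}$ ($q{\left(r \right)} = \frac{1}{\left(-13 + 843\right) r} = \frac{1}{830 r}$)
$\frac{1}{q{\left(h \right)} - 774115} = \frac{1}{\frac{1}{830 \cdot 829} - 774115} = \frac{1}{\frac{1}{830} \cdot \frac{1}{829} - 774115} = \frac{1}{\frac{1}{688070} - 774115} = \frac{1}{- \frac{532645308049}{688070}} = - \frac{688070}{532645308049}$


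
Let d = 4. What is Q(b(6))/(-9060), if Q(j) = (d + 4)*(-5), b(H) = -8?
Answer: 2/453 ≈ 0.0044150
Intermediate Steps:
Q(j) = -40 (Q(j) = (4 + 4)*(-5) = 8*(-5) = -40)
Q(b(6))/(-9060) = -40/(-9060) = -40*(-1/9060) = 2/453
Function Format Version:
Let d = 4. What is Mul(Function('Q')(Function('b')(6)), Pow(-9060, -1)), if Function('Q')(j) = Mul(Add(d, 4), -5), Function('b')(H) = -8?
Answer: Rational(2, 453) ≈ 0.0044150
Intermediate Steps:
Function('Q')(j) = -40 (Function('Q')(j) = Mul(Add(4, 4), -5) = Mul(8, -5) = -40)
Mul(Function('Q')(Function('b')(6)), Pow(-9060, -1)) = Mul(-40, Pow(-9060, -1)) = Mul(-40, Rational(-1, 9060)) = Rational(2, 453)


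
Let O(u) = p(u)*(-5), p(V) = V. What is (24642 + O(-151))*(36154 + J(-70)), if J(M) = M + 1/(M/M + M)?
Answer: 63233323615/69 ≈ 9.1642e+8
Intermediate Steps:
O(u) = -5*u (O(u) = u*(-5) = -5*u)
J(M) = M + 1/(1 + M)
(24642 + O(-151))*(36154 + J(-70)) = (24642 - 5*(-151))*(36154 + (1 - 70 + (-70)²)/(1 - 70)) = (24642 + 755)*(36154 + (1 - 70 + 4900)/(-69)) = 25397*(36154 - 1/69*4831) = 25397*(36154 - 4831/69) = 25397*(2489795/69) = 63233323615/69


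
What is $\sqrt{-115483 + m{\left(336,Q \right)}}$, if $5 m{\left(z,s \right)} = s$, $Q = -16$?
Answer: $\frac{3 i \sqrt{320795}}{5} \approx 339.83 i$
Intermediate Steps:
$m{\left(z,s \right)} = \frac{s}{5}$
$\sqrt{-115483 + m{\left(336,Q \right)}} = \sqrt{-115483 + \frac{1}{5} \left(-16\right)} = \sqrt{-115483 - \frac{16}{5}} = \sqrt{- \frac{577431}{5}} = \frac{3 i \sqrt{320795}}{5}$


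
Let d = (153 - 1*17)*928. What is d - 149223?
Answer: -23015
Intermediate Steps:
d = 126208 (d = (153 - 17)*928 = 136*928 = 126208)
d - 149223 = 126208 - 149223 = -23015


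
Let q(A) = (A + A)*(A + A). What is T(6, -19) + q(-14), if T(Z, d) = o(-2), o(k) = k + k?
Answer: 780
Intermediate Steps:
q(A) = 4*A² (q(A) = (2*A)*(2*A) = 4*A²)
o(k) = 2*k
T(Z, d) = -4 (T(Z, d) = 2*(-2) = -4)
T(6, -19) + q(-14) = -4 + 4*(-14)² = -4 + 4*196 = -4 + 784 = 780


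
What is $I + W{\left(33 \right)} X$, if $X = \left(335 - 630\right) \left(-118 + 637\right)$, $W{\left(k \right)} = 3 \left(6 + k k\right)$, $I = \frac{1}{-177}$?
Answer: $- \frac{89022136726}{177} \approx -5.0295 \cdot 10^{8}$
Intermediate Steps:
$I = - \frac{1}{177} \approx -0.0056497$
$W{\left(k \right)} = 18 + 3 k^{2}$ ($W{\left(k \right)} = 3 \left(6 + k^{2}\right) = 18 + 3 k^{2}$)
$X = -153105$ ($X = \left(-295\right) 519 = -153105$)
$I + W{\left(33 \right)} X = - \frac{1}{177} + \left(18 + 3 \cdot 33^{2}\right) \left(-153105\right) = - \frac{1}{177} + \left(18 + 3 \cdot 1089\right) \left(-153105\right) = - \frac{1}{177} + \left(18 + 3267\right) \left(-153105\right) = - \frac{1}{177} + 3285 \left(-153105\right) = - \frac{1}{177} - 502949925 = - \frac{89022136726}{177}$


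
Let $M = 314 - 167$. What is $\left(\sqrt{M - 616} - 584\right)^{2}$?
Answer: $\left(584 - i \sqrt{469}\right)^{2} \approx 3.4059 \cdot 10^{5} - 25295.0 i$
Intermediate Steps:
$M = 147$ ($M = 314 - 167 = 147$)
$\left(\sqrt{M - 616} - 584\right)^{2} = \left(\sqrt{147 - 616} - 584\right)^{2} = \left(\sqrt{-469} - 584\right)^{2} = \left(i \sqrt{469} - 584\right)^{2} = \left(-584 + i \sqrt{469}\right)^{2}$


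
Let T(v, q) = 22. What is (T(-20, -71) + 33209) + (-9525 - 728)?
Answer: 22978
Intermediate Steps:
(T(-20, -71) + 33209) + (-9525 - 728) = (22 + 33209) + (-9525 - 728) = 33231 - 10253 = 22978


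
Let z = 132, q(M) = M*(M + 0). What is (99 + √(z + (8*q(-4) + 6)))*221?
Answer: 21879 + 221*√266 ≈ 25483.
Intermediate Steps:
q(M) = M² (q(M) = M*M = M²)
(99 + √(z + (8*q(-4) + 6)))*221 = (99 + √(132 + (8*(-4)² + 6)))*221 = (99 + √(132 + (8*16 + 6)))*221 = (99 + √(132 + (128 + 6)))*221 = (99 + √(132 + 134))*221 = (99 + √266)*221 = 21879 + 221*√266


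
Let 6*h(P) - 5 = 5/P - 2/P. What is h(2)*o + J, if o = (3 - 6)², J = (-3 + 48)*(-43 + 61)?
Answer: 3279/4 ≈ 819.75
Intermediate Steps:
J = 810 (J = 45*18 = 810)
h(P) = ⅚ + 1/(2*P) (h(P) = ⅚ + (5/P - 2/P)/6 = ⅚ + (3/P)/6 = ⅚ + 1/(2*P))
o = 9 (o = (-3)² = 9)
h(2)*o + J = ((⅙)*(3 + 5*2)/2)*9 + 810 = ((⅙)*(½)*(3 + 10))*9 + 810 = ((⅙)*(½)*13)*9 + 810 = (13/12)*9 + 810 = 39/4 + 810 = 3279/4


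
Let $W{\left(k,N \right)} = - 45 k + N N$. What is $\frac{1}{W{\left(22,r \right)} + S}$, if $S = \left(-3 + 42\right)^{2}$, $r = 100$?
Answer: $\frac{1}{10531} \approx 9.4958 \cdot 10^{-5}$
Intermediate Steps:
$W{\left(k,N \right)} = N^{2} - 45 k$ ($W{\left(k,N \right)} = - 45 k + N^{2} = N^{2} - 45 k$)
$S = 1521$ ($S = 39^{2} = 1521$)
$\frac{1}{W{\left(22,r \right)} + S} = \frac{1}{\left(100^{2} - 990\right) + 1521} = \frac{1}{\left(10000 - 990\right) + 1521} = \frac{1}{9010 + 1521} = \frac{1}{10531}$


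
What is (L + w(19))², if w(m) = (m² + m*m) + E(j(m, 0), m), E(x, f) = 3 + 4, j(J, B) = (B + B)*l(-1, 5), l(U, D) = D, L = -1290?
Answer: 314721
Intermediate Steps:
j(J, B) = 10*B (j(J, B) = (B + B)*5 = (2*B)*5 = 10*B)
E(x, f) = 7
w(m) = 7 + 2*m² (w(m) = (m² + m*m) + 7 = (m² + m²) + 7 = 2*m² + 7 = 7 + 2*m²)
(L + w(19))² = (-1290 + (7 + 2*19²))² = (-1290 + (7 + 2*361))² = (-1290 + (7 + 722))² = (-1290 + 729)² = (-561)² = 314721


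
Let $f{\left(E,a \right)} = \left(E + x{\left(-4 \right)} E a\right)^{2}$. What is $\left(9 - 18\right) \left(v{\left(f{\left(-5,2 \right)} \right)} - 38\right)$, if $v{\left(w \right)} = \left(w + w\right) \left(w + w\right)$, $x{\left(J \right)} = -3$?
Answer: $-14062158$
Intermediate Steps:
$f{\left(E,a \right)} = \left(E - 3 E a\right)^{2}$ ($f{\left(E,a \right)} = \left(E + - 3 E a\right)^{2} = \left(E - 3 E a\right)^{2}$)
$v{\left(w \right)} = 4 w^{2}$ ($v{\left(w \right)} = 2 w 2 w = 4 w^{2}$)
$\left(9 - 18\right) \left(v{\left(f{\left(-5,2 \right)} \right)} - 38\right) = \left(9 - 18\right) \left(4 \left(\left(-5\right)^{2} \left(1 - 6\right)^{2}\right)^{2} - 38\right) = - 9 \left(4 \left(25 \left(1 - 6\right)^{2}\right)^{2} - 38\right) = - 9 \left(4 \left(25 \left(-5\right)^{2}\right)^{2} - 38\right) = - 9 \left(4 \left(25 \cdot 25\right)^{2} - 38\right) = - 9 \left(4 \cdot 625^{2} - 38\right) = - 9 \left(4 \cdot 390625 - 38\right) = - 9 \left(1562500 - 38\right) = \left(-9\right) 1562462 = -14062158$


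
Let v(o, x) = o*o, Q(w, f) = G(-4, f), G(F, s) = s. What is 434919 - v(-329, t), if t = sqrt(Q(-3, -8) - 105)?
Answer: 326678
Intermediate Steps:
Q(w, f) = f
t = I*sqrt(113) (t = sqrt(-8 - 105) = sqrt(-113) = I*sqrt(113) ≈ 10.63*I)
v(o, x) = o**2
434919 - v(-329, t) = 434919 - 1*(-329)**2 = 434919 - 1*108241 = 434919 - 108241 = 326678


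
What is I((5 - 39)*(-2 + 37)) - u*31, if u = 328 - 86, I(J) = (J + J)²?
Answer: 5656898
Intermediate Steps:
I(J) = 4*J² (I(J) = (2*J)² = 4*J²)
u = 242
I((5 - 39)*(-2 + 37)) - u*31 = 4*((5 - 39)*(-2 + 37))² - 242*31 = 4*(-34*35)² - 1*7502 = 4*(-1190)² - 7502 = 4*1416100 - 7502 = 5664400 - 7502 = 5656898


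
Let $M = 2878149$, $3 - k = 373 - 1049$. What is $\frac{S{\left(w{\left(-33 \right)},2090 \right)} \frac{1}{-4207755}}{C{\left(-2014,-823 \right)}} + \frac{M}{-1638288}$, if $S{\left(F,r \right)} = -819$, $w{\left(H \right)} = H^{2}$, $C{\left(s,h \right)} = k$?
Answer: $- \frac{130524750592591}{74296767641520} \approx -1.7568$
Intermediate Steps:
$k = 679$ ($k = 3 - \left(373 - 1049\right) = 3 - -676 = 3 + 676 = 679$)
$C{\left(s,h \right)} = 679$
$\frac{S{\left(w{\left(-33 \right)},2090 \right)} \frac{1}{-4207755}}{C{\left(-2014,-823 \right)}} + \frac{M}{-1638288} = \frac{\left(-819\right) \frac{1}{-4207755}}{679} + \frac{2878149}{-1638288} = \left(-819\right) \left(- \frac{1}{4207755}\right) \frac{1}{679} + 2878149 \left(- \frac{1}{1638288}\right) = \frac{273}{1402585} \cdot \frac{1}{679} - \frac{959383}{546096} = \frac{39}{136050745} - \frac{959383}{546096} = - \frac{130524750592591}{74296767641520}$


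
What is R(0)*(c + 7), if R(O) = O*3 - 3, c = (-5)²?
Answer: -96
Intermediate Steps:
c = 25
R(O) = -3 + 3*O (R(O) = 3*O - 3 = -3 + 3*O)
R(0)*(c + 7) = (-3 + 3*0)*(25 + 7) = (-3 + 0)*32 = -3*32 = -96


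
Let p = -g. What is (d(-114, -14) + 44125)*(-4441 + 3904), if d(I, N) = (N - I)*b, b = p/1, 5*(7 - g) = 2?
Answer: -23340705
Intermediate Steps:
g = 33/5 (g = 7 - ⅕*2 = 7 - ⅖ = 33/5 ≈ 6.6000)
p = -33/5 (p = -1*33/5 = -33/5 ≈ -6.6000)
b = -33/5 (b = -33/5/1 = -33/5*1 = -33/5 ≈ -6.6000)
d(I, N) = -33*N/5 + 33*I/5 (d(I, N) = (N - I)*(-33/5) = -33*N/5 + 33*I/5)
(d(-114, -14) + 44125)*(-4441 + 3904) = ((-33/5*(-14) + (33/5)*(-114)) + 44125)*(-4441 + 3904) = ((462/5 - 3762/5) + 44125)*(-537) = (-660 + 44125)*(-537) = 43465*(-537) = -23340705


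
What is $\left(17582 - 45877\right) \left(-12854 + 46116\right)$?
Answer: $-941148290$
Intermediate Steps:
$\left(17582 - 45877\right) \left(-12854 + 46116\right) = \left(-28295\right) 33262 = -941148290$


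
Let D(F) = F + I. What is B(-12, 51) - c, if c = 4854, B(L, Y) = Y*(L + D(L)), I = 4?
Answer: -5874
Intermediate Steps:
D(F) = 4 + F (D(F) = F + 4 = 4 + F)
B(L, Y) = Y*(4 + 2*L) (B(L, Y) = Y*(L + (4 + L)) = Y*(4 + 2*L))
B(-12, 51) - c = 2*51*(2 - 12) - 1*4854 = 2*51*(-10) - 4854 = -1020 - 4854 = -5874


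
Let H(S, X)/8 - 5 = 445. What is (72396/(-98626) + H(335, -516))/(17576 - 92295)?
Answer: -177490602/3684618047 ≈ -0.048171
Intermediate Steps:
H(S, X) = 3600 (H(S, X) = 40 + 8*445 = 40 + 3560 = 3600)
(72396/(-98626) + H(335, -516))/(17576 - 92295) = (72396/(-98626) + 3600)/(17576 - 92295) = (72396*(-1/98626) + 3600)/(-74719) = (-36198/49313 + 3600)*(-1/74719) = (177490602/49313)*(-1/74719) = -177490602/3684618047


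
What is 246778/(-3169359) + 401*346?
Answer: 439735637036/3169359 ≈ 1.3875e+5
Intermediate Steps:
246778/(-3169359) + 401*346 = 246778*(-1/3169359) + 138746 = -246778/3169359 + 138746 = 439735637036/3169359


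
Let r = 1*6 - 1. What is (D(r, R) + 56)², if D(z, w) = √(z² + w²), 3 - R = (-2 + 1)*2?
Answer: 3186 + 560*√2 ≈ 3978.0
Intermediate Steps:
r = 5 (r = 6 - 1 = 5)
R = 5 (R = 3 - (-2 + 1)*2 = 3 - (-1)*2 = 3 - 1*(-2) = 3 + 2 = 5)
D(z, w) = √(w² + z²)
(D(r, R) + 56)² = (√(5² + 5²) + 56)² = (√(25 + 25) + 56)² = (√50 + 56)² = (5*√2 + 56)² = (56 + 5*√2)²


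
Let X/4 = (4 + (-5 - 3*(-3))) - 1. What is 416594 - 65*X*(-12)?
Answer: 438434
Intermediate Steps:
X = 28 (X = 4*((4 + (-5 - 3*(-3))) - 1) = 4*((4 + (-5 + 9)) - 1) = 4*((4 + 4) - 1) = 4*(8 - 1) = 4*7 = 28)
416594 - 65*X*(-12) = 416594 - 65*28*(-12) = 416594 - 65*(-336) = 416594 - 1*(-21840) = 416594 + 21840 = 438434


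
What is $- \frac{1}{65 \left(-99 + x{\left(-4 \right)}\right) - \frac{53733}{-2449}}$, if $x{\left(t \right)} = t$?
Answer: $\frac{2449}{16342322} \approx 0.00014986$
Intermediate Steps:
$- \frac{1}{65 \left(-99 + x{\left(-4 \right)}\right) - \frac{53733}{-2449}} = - \frac{1}{65 \left(-99 - 4\right) - \frac{53733}{-2449}} = - \frac{1}{65 \left(-103\right) - - \frac{53733}{2449}} = - \frac{1}{-6695 + \frac{53733}{2449}} = - \frac{1}{- \frac{16342322}{2449}} = \left(-1\right) \left(- \frac{2449}{16342322}\right) = \frac{2449}{16342322}$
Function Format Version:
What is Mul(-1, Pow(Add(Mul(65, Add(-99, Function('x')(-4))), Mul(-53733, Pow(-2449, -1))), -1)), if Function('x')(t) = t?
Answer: Rational(2449, 16342322) ≈ 0.00014986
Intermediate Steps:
Mul(-1, Pow(Add(Mul(65, Add(-99, Function('x')(-4))), Mul(-53733, Pow(-2449, -1))), -1)) = Mul(-1, Pow(Add(Mul(65, Add(-99, -4)), Mul(-53733, Pow(-2449, -1))), -1)) = Mul(-1, Pow(Add(Mul(65, -103), Mul(-53733, Rational(-1, 2449))), -1)) = Mul(-1, Pow(Add(-6695, Rational(53733, 2449)), -1)) = Mul(-1, Pow(Rational(-16342322, 2449), -1)) = Mul(-1, Rational(-2449, 16342322)) = Rational(2449, 16342322)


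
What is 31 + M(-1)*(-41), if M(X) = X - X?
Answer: 31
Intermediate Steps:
M(X) = 0
31 + M(-1)*(-41) = 31 + 0*(-41) = 31 + 0 = 31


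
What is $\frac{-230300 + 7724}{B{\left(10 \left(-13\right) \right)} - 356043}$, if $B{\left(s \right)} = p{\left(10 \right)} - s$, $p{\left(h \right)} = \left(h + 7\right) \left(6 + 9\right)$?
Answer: $\frac{111288}{177829} \approx 0.62581$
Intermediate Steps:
$p{\left(h \right)} = 105 + 15 h$ ($p{\left(h \right)} = \left(7 + h\right) 15 = 105 + 15 h$)
$B{\left(s \right)} = 255 - s$ ($B{\left(s \right)} = \left(105 + 15 \cdot 10\right) - s = \left(105 + 150\right) - s = 255 - s$)
$\frac{-230300 + 7724}{B{\left(10 \left(-13\right) \right)} - 356043} = \frac{-230300 + 7724}{\left(255 - 10 \left(-13\right)\right) - 356043} = - \frac{222576}{\left(255 - -130\right) - 356043} = - \frac{222576}{\left(255 + 130\right) - 356043} = - \frac{222576}{385 - 356043} = - \frac{222576}{-355658} = \left(-222576\right) \left(- \frac{1}{355658}\right) = \frac{111288}{177829}$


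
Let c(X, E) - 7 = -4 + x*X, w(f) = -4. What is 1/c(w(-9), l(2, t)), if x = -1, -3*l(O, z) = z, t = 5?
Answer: ⅐ ≈ 0.14286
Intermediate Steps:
l(O, z) = -z/3
c(X, E) = 3 - X (c(X, E) = 7 + (-4 - X) = 3 - X)
1/c(w(-9), l(2, t)) = 1/(3 - 1*(-4)) = 1/(3 + 4) = 1/7 = ⅐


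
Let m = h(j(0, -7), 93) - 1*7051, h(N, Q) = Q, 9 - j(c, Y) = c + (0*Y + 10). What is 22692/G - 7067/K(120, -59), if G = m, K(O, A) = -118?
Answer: 23247265/410522 ≈ 56.629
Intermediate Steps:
j(c, Y) = -1 - c (j(c, Y) = 9 - (c + (0*Y + 10)) = 9 - (c + (0 + 10)) = 9 - (c + 10) = 9 - (10 + c) = 9 + (-10 - c) = -1 - c)
m = -6958 (m = 93 - 1*7051 = 93 - 7051 = -6958)
G = -6958
22692/G - 7067/K(120, -59) = 22692/(-6958) - 7067/(-118) = 22692*(-1/6958) - 7067*(-1/118) = -11346/3479 + 7067/118 = 23247265/410522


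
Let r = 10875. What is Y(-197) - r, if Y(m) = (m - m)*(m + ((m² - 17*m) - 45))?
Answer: -10875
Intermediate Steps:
Y(m) = 0 (Y(m) = 0*(m + (-45 + m² - 17*m)) = 0*(-45 + m² - 16*m) = 0)
Y(-197) - r = 0 - 1*10875 = 0 - 10875 = -10875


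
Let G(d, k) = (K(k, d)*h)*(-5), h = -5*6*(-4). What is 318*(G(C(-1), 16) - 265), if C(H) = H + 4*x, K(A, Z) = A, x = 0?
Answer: -3137070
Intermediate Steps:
h = 120 (h = -30*(-4) = 120)
C(H) = H (C(H) = H + 4*0 = H + 0 = H)
G(d, k) = -600*k (G(d, k) = (k*120)*(-5) = (120*k)*(-5) = -600*k)
318*(G(C(-1), 16) - 265) = 318*(-600*16 - 265) = 318*(-9600 - 265) = 318*(-9865) = -3137070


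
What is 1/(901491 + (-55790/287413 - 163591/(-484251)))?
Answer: 19882861809/17924223832459618 ≈ 1.1093e-6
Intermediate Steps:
1/(901491 + (-55790/287413 - 163591/(-484251))) = 1/(901491 + (-55790*1/287413 - 163591*(-1/484251))) = 1/(901491 + (-7970/41059 + 163591/484251)) = 1/(901491 + 2857402399/19882861809) = 1/(17924223832459618/19882861809) = 19882861809/17924223832459618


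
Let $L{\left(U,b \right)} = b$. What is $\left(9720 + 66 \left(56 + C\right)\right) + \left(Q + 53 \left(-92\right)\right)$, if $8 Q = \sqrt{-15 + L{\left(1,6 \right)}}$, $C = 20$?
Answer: $9860 + \frac{3 i}{8} \approx 9860.0 + 0.375 i$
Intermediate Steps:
$Q = \frac{3 i}{8}$ ($Q = \frac{\sqrt{-15 + 6}}{8} = \frac{\sqrt{-9}}{8} = \frac{3 i}{8} \approx 0.375 i$)
$\left(9720 + 66 \left(56 + C\right)\right) + \left(Q + 53 \left(-92\right)\right) = \left(9720 + 66 \left(56 + 20\right)\right) + \left(\frac{3 i}{8} + 53 \left(-92\right)\right) = \left(9720 + 66 \cdot 76\right) - \left(4876 - \frac{3 i}{8}\right) = \left(9720 + 5016\right) - \left(4876 - \frac{3 i}{8}\right) = 14736 - \left(4876 - \frac{3 i}{8}\right) = 9860 + \frac{3 i}{8}$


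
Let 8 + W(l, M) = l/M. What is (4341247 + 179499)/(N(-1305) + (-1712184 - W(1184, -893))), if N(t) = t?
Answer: -4037026178/1530137349 ≈ -2.6383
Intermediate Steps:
W(l, M) = -8 + l/M
(4341247 + 179499)/(N(-1305) + (-1712184 - W(1184, -893))) = (4341247 + 179499)/(-1305 + (-1712184 - (-8 + 1184/(-893)))) = 4520746/(-1305 + (-1712184 - (-8 + 1184*(-1/893)))) = 4520746/(-1305 + (-1712184 - (-8 - 1184/893))) = 4520746/(-1305 + (-1712184 - 1*(-8328/893))) = 4520746/(-1305 + (-1712184 + 8328/893)) = 4520746/(-1305 - 1528971984/893) = 4520746/(-1530137349/893) = 4520746*(-893/1530137349) = -4037026178/1530137349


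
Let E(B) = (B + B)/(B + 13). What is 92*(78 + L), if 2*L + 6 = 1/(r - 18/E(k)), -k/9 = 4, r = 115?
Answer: 131108/19 ≈ 6900.4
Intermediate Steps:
k = -36 (k = -9*4 = -36)
E(B) = 2*B/(13 + B) (E(B) = (2*B)/(13 + B) = 2*B/(13 + B))
L = -1309/437 (L = -3 + 1/(2*(115 - 18/(2*(-36)/(13 - 36)))) = -3 + 1/(2*(115 - 18/(2*(-36)/(-23)))) = -3 + 1/(2*(115 - 18/(2*(-36)*(-1/23)))) = -3 + 1/(2*(115 - 18/72/23)) = -3 + 1/(2*(115 - 18*23/72)) = -3 + 1/(2*(115 - 23/4)) = -3 + 1/(2*(437/4)) = -3 + (½)*(4/437) = -3 + 2/437 = -1309/437 ≈ -2.9954)
92*(78 + L) = 92*(78 - 1309/437) = 92*(32777/437) = 131108/19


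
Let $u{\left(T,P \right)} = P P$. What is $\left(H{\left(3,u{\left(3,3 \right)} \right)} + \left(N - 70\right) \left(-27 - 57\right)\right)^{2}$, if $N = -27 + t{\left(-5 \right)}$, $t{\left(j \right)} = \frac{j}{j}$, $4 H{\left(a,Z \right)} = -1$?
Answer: $\frac{1040385025}{16} \approx 6.5024 \cdot 10^{7}$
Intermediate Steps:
$u{\left(T,P \right)} = P^{2}$
$H{\left(a,Z \right)} = - \frac{1}{4}$ ($H{\left(a,Z \right)} = \frac{1}{4} \left(-1\right) = - \frac{1}{4}$)
$t{\left(j \right)} = 1$
$N = -26$ ($N = -27 + 1 = -26$)
$\left(H{\left(3,u{\left(3,3 \right)} \right)} + \left(N - 70\right) \left(-27 - 57\right)\right)^{2} = \left(- \frac{1}{4} + \left(-26 - 70\right) \left(-27 - 57\right)\right)^{2} = \left(- \frac{1}{4} - -8064\right)^{2} = \left(- \frac{1}{4} + 8064\right)^{2} = \left(\frac{32255}{4}\right)^{2} = \frac{1040385025}{16}$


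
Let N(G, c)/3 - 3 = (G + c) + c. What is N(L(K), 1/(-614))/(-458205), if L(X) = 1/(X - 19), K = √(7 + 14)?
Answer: -306967/15942479300 + √21/51929900 ≈ -1.9166e-5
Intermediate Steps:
K = √21 ≈ 4.5826
L(X) = 1/(-19 + X)
N(G, c) = 9 + 3*G + 6*c (N(G, c) = 9 + 3*((G + c) + c) = 9 + 3*(G + 2*c) = 9 + (3*G + 6*c) = 9 + 3*G + 6*c)
N(L(K), 1/(-614))/(-458205) = (9 + 3/(-19 + √21) + 6/(-614))/(-458205) = (9 + 3/(-19 + √21) + 6*(-1/614))*(-1/458205) = (9 + 3/(-19 + √21) - 3/307)*(-1/458205) = (2760/307 + 3/(-19 + √21))*(-1/458205) = -184/9377929 - 1/(152735*(-19 + √21))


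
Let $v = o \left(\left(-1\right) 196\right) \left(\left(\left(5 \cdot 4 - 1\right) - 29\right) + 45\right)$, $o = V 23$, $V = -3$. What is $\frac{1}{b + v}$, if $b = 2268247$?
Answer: $\frac{1}{2741587} \approx 3.6475 \cdot 10^{-7}$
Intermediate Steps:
$o = -69$ ($o = \left(-3\right) 23 = -69$)
$v = 473340$ ($v = - 69 \left(\left(-1\right) 196\right) \left(\left(\left(5 \cdot 4 - 1\right) - 29\right) + 45\right) = \left(-69\right) \left(-196\right) \left(\left(\left(20 - 1\right) - 29\right) + 45\right) = 13524 \left(\left(19 - 29\right) + 45\right) = 13524 \left(-10 + 45\right) = 13524 \cdot 35 = 473340$)
$\frac{1}{b + v} = \frac{1}{2268247 + 473340} = \frac{1}{2741587}$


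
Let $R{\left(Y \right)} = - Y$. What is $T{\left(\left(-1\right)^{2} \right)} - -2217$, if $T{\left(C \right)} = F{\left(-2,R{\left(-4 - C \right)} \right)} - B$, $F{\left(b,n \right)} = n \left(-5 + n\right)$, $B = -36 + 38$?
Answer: $2215$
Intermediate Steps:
$B = 2$
$T{\left(C \right)} = -2 + \left(-1 + C\right) \left(4 + C\right)$ ($T{\left(C \right)} = - (-4 - C) \left(-5 - \left(-4 - C\right)\right) - 2 = \left(4 + C\right) \left(-5 + \left(4 + C\right)\right) - 2 = \left(4 + C\right) \left(-1 + C\right) - 2 = \left(-1 + C\right) \left(4 + C\right) - 2 = -2 + \left(-1 + C\right) \left(4 + C\right)$)
$T{\left(\left(-1\right)^{2} \right)} - -2217 = \left(-2 + \left(-1 + \left(-1\right)^{2}\right) \left(4 + \left(-1\right)^{2}\right)\right) - -2217 = \left(-2 + \left(-1 + 1\right) \left(4 + 1\right)\right) + 2217 = \left(-2 + 0 \cdot 5\right) + 2217 = \left(-2 + 0\right) + 2217 = -2 + 2217 = 2215$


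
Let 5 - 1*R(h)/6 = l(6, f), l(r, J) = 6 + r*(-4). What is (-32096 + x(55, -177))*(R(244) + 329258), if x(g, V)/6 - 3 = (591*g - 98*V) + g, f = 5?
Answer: 88066655768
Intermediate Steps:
l(r, J) = 6 - 4*r
x(g, V) = 18 - 588*V + 3552*g (x(g, V) = 18 + 6*((591*g - 98*V) + g) = 18 + 6*((-98*V + 591*g) + g) = 18 + 6*(-98*V + 592*g) = 18 + (-588*V + 3552*g) = 18 - 588*V + 3552*g)
R(h) = 138 (R(h) = 30 - 6*(6 - 4*6) = 30 - 6*(6 - 24) = 30 - 6*(-18) = 30 + 108 = 138)
(-32096 + x(55, -177))*(R(244) + 329258) = (-32096 + (18 - 588*(-177) + 3552*55))*(138 + 329258) = (-32096 + (18 + 104076 + 195360))*329396 = (-32096 + 299454)*329396 = 267358*329396 = 88066655768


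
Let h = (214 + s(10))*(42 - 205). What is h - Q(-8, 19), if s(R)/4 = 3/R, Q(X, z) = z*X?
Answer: -174628/5 ≈ -34926.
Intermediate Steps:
Q(X, z) = X*z
s(R) = 12/R (s(R) = 4*(3/R) = 12/R)
h = -175388/5 (h = (214 + 12/10)*(42 - 205) = (214 + 12*(1/10))*(-163) = (214 + 6/5)*(-163) = (1076/5)*(-163) = -175388/5 ≈ -35078.)
h - Q(-8, 19) = -175388/5 - (-8)*19 = -175388/5 - 1*(-152) = -175388/5 + 152 = -174628/5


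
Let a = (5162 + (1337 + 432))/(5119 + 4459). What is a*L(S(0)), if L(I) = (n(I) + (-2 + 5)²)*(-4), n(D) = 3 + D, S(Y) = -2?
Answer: -138620/4789 ≈ -28.945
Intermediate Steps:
a = 6931/9578 (a = (5162 + 1769)/9578 = 6931*(1/9578) = 6931/9578 ≈ 0.72364)
L(I) = -48 - 4*I (L(I) = ((3 + I) + (-2 + 5)²)*(-4) = ((3 + I) + 3²)*(-4) = ((3 + I) + 9)*(-4) = (12 + I)*(-4) = -48 - 4*I)
a*L(S(0)) = 6931*(-48 - 4*(-2))/9578 = 6931*(-48 + 8)/9578 = (6931/9578)*(-40) = -138620/4789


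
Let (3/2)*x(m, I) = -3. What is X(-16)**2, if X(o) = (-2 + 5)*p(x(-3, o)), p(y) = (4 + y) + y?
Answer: 0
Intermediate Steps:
x(m, I) = -2 (x(m, I) = (2/3)*(-3) = -2)
p(y) = 4 + 2*y
X(o) = 0 (X(o) = (-2 + 5)*(4 + 2*(-2)) = 3*(4 - 4) = 3*0 = 0)
X(-16)**2 = 0**2 = 0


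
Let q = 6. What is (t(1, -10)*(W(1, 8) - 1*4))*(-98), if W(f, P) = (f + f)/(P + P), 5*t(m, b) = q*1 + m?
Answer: 10633/20 ≈ 531.65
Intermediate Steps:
t(m, b) = 6/5 + m/5 (t(m, b) = (6*1 + m)/5 = (6 + m)/5 = 6/5 + m/5)
W(f, P) = f/P (W(f, P) = (2*f)/((2*P)) = (2*f)*(1/(2*P)) = f/P)
(t(1, -10)*(W(1, 8) - 1*4))*(-98) = ((6/5 + (⅕)*1)*(1/8 - 1*4))*(-98) = ((6/5 + ⅕)*(1*(⅛) - 4))*(-98) = (7*(⅛ - 4)/5)*(-98) = ((7/5)*(-31/8))*(-98) = -217/40*(-98) = 10633/20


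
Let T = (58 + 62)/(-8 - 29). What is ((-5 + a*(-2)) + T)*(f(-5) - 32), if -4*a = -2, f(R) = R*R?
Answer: 2394/37 ≈ 64.703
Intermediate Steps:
f(R) = R²
a = ½ (a = -¼*(-2) = ½ ≈ 0.50000)
T = -120/37 (T = 120/(-37) = 120*(-1/37) = -120/37 ≈ -3.2432)
((-5 + a*(-2)) + T)*(f(-5) - 32) = ((-5 + (½)*(-2)) - 120/37)*((-5)² - 32) = ((-5 - 1) - 120/37)*(25 - 32) = (-6 - 120/37)*(-7) = -342/37*(-7) = 2394/37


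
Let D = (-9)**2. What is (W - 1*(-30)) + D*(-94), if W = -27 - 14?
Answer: -7625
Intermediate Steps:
D = 81
W = -41
(W - 1*(-30)) + D*(-94) = (-41 - 1*(-30)) + 81*(-94) = (-41 + 30) - 7614 = -11 - 7614 = -7625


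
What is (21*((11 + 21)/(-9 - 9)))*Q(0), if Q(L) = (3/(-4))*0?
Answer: 0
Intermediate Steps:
Q(L) = 0 (Q(L) = (3*(-¼))*0 = -¾*0 = 0)
(21*((11 + 21)/(-9 - 9)))*Q(0) = (21*((11 + 21)/(-9 - 9)))*0 = (21*(32/(-18)))*0 = (21*(32*(-1/18)))*0 = (21*(-16/9))*0 = -112/3*0 = 0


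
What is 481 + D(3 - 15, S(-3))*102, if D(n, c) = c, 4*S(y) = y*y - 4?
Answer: 1217/2 ≈ 608.50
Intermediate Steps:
S(y) = -1 + y²/4 (S(y) = (y*y - 4)/4 = (y² - 4)/4 = (-4 + y²)/4 = -1 + y²/4)
481 + D(3 - 15, S(-3))*102 = 481 + (-1 + (¼)*(-3)²)*102 = 481 + (-1 + (¼)*9)*102 = 481 + (-1 + 9/4)*102 = 481 + (5/4)*102 = 481 + 255/2 = 1217/2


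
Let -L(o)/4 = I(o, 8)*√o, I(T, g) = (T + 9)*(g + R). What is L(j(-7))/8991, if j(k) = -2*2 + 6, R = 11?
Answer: -836*√2/8991 ≈ -0.13150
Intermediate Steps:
j(k) = 2 (j(k) = -4 + 6 = 2)
I(T, g) = (9 + T)*(11 + g) (I(T, g) = (T + 9)*(g + 11) = (9 + T)*(11 + g))
L(o) = -4*√o*(171 + 19*o) (L(o) = -4*(99 + 9*8 + 11*o + o*8)*√o = -4*(99 + 72 + 11*o + 8*o)*√o = -4*(171 + 19*o)*√o = -4*√o*(171 + 19*o))
L(j(-7))/8991 = (76*√2*(-9 - 1*2))/8991 = (76*√2*(-9 - 2))*(1/8991) = (76*√2*(-11))*(1/8991) = -836*√2*(1/8991) = -836*√2/8991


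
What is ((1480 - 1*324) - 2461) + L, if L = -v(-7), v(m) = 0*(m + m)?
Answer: -1305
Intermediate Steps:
v(m) = 0 (v(m) = 0*(2*m) = 0)
L = 0 (L = -1*0 = 0)
((1480 - 1*324) - 2461) + L = ((1480 - 1*324) - 2461) + 0 = ((1480 - 324) - 2461) + 0 = (1156 - 2461) + 0 = -1305 + 0 = -1305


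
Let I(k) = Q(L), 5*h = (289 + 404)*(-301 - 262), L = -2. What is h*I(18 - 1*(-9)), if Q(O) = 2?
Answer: -780318/5 ≈ -1.5606e+5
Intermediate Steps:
h = -390159/5 (h = ((289 + 404)*(-301 - 262))/5 = (693*(-563))/5 = (⅕)*(-390159) = -390159/5 ≈ -78032.)
I(k) = 2
h*I(18 - 1*(-9)) = -390159/5*2 = -780318/5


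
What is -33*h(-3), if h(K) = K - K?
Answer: 0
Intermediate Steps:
h(K) = 0
-33*h(-3) = -33*0 = 0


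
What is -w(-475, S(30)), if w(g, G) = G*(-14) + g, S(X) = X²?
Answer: 13075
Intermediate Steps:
w(g, G) = g - 14*G (w(g, G) = -14*G + g = g - 14*G)
-w(-475, S(30)) = -(-475 - 14*30²) = -(-475 - 14*900) = -(-475 - 12600) = -1*(-13075) = 13075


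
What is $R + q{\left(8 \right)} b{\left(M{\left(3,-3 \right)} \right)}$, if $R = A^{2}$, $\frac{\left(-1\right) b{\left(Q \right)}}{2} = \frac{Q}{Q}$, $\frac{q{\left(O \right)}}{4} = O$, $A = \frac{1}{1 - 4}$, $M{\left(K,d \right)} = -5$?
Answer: $- \frac{575}{9} \approx -63.889$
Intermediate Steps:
$A = - \frac{1}{3}$ ($A = \frac{1}{-3} = - \frac{1}{3} \approx -0.33333$)
$q{\left(O \right)} = 4 O$
$b{\left(Q \right)} = -2$ ($b{\left(Q \right)} = - 2 \frac{Q}{Q} = \left(-2\right) 1 = -2$)
$R = \frac{1}{9}$ ($R = \left(- \frac{1}{3}\right)^{2} = \frac{1}{9} \approx 0.11111$)
$R + q{\left(8 \right)} b{\left(M{\left(3,-3 \right)} \right)} = \frac{1}{9} + 4 \cdot 8 \left(-2\right) = \frac{1}{9} + 32 \left(-2\right) = \frac{1}{9} - 64 = - \frac{575}{9}$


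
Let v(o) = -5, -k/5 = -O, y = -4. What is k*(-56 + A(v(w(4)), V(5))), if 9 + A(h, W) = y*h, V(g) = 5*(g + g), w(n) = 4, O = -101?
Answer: 22725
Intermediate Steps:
V(g) = 10*g (V(g) = 5*(2*g) = 10*g)
k = -505 (k = -(-5)*(-101) = -5*101 = -505)
A(h, W) = -9 - 4*h
k*(-56 + A(v(w(4)), V(5))) = -505*(-56 + (-9 - 4*(-5))) = -505*(-56 + (-9 + 20)) = -505*(-56 + 11) = -505*(-45) = 22725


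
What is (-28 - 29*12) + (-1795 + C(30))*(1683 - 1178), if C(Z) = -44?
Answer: -929071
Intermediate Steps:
(-28 - 29*12) + (-1795 + C(30))*(1683 - 1178) = (-28 - 29*12) + (-1795 - 44)*(1683 - 1178) = (-28 - 348) - 1839*505 = -376 - 928695 = -929071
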